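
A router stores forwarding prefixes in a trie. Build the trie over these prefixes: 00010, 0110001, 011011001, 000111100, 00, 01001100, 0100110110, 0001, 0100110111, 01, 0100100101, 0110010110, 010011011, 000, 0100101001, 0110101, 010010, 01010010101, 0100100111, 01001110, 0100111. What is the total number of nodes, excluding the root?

Trace insertions, counting only characters that open a new branch:
  "00010" → 5 new (0, 0, 0, 1, 0)
  "0110001" → prefix "0" already present; 6 new (1, 1, 0, 0, 0, 1)
  "011011001" → prefix "0110" already present; 5 new (1, 1, 0, 0, 1)
  "000111100" → prefix "0001" already present; 5 new (1, 1, 1, 0, 0)
  "00" → prefix "00" already present; 0 new (none)
  "01001100" → prefix "01" already present; 6 new (0, 0, 1, 1, 0, 0)
  "0100110110" → prefix "0100110" already present; 3 new (1, 1, 0)
  "0001" → prefix "0001" already present; 0 new (none)
  "0100110111" → prefix "010011011" already present; 1 new (1)
  "01" → prefix "01" already present; 0 new (none)
  "0100100101" → prefix "01001" already present; 5 new (0, 0, 1, 0, 1)
  "0110010110" → prefix "01100" already present; 5 new (1, 0, 1, 1, 0)
  "010011011" → prefix "010011011" already present; 0 new (none)
  "000" → prefix "000" already present; 0 new (none)
  "0100101001" → prefix "010010" already present; 4 new (1, 0, 0, 1)
  "0110101" → prefix "01101" already present; 2 new (0, 1)
  "010010" → prefix "010010" already present; 0 new (none)
  "01010010101" → prefix "010" already present; 8 new (1, 0, 0, 1, 0, 1, 0, 1)
  "0100100111" → prefix "01001001" already present; 2 new (1, 1)
  "01001110" → prefix "010011" already present; 2 new (1, 0)
  "0100111" → prefix "0100111" already present; 0 new (none)
Total nodes = 5 + 6 + 5 + 5 + 0 + 6 + 3 + 0 + 1 + 0 + 5 + 5 + 0 + 0 + 4 + 2 + 0 + 8 + 2 + 2 + 0 = 59

59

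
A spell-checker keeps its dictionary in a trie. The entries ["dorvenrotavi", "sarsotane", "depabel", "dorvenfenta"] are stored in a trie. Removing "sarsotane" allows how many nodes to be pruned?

A node on "sarsotane"'s path can go only if nothing else ends at it or branches off below it.
No other word shares any prefix with "sarsotane", so all 9 of its nodes go.
Nodes removed: 9

9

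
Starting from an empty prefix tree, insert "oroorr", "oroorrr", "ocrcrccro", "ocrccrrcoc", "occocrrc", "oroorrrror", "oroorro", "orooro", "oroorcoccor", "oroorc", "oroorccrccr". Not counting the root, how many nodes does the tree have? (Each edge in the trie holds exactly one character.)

Count nodes per top-level branch (shared prefixes stored once):
  'o'-branch (occocrrc, ocrccrrcoc, ocrcrccro, oroorc, oroorccrccr, oroorcoccor, orooro, oroorr, oroorro, oroorrr, oroorrrror): 43 nodes
Sum: 43

43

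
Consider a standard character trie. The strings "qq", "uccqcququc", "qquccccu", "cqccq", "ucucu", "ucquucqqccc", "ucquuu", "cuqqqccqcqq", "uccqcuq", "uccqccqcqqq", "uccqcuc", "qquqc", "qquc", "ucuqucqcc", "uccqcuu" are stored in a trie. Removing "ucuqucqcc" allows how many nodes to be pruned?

A node on "ucuqucqcc"'s path can go only if nothing else ends at it or branches off below it.
The suffix "qucqcc" (6 nodes) is used only by "ucuqucqcc"; the node for "ucu" still has the child "c", so pruning stops there.
Nodes removed: 6

6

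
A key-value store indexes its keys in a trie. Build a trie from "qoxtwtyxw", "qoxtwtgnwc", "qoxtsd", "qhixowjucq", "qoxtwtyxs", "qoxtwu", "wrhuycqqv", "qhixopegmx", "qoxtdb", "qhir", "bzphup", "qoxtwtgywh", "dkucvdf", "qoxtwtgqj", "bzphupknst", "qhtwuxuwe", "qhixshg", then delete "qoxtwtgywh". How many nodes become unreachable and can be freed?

Walk "qoxtwtgywh" from the leaf back toward the root, removing each node that no remaining word uses.
The suffix "ywh" (3 nodes) is used only by "qoxtwtgywh"; the node for "qoxtwtg" still has the child "n", so pruning stops there.
Nodes removed: 3

3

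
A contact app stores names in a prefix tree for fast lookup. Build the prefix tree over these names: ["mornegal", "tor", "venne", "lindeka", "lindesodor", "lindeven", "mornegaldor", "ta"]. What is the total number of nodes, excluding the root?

35

For each word, the new-node count is its length minus the longest prefix already in the trie:
  "mornegal" → 8 new (m, o, r, n, e, g, a, l)
  "tor" → 3 new (t, o, r)
  "venne" → 5 new (v, e, n, n, e)
  "lindeka" → 7 new (l, i, n, d, e, k, a)
  "lindesodor" → prefix "linde" already present; 5 new (s, o, d, o, r)
  "lindeven" → prefix "linde" already present; 3 new (v, e, n)
  "mornegaldor" → prefix "mornegal" already present; 3 new (d, o, r)
  "ta" → prefix "t" already present; 1 new (a)
Total nodes = 8 + 3 + 5 + 7 + 5 + 3 + 3 + 1 = 35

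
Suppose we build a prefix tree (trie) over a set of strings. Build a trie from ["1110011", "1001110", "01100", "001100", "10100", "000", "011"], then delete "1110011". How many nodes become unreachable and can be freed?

6

A node on "1110011"'s path can go only if nothing else ends at it or branches off below it.
The suffix "110011" (6 nodes) is used only by "1110011"; the node for "1" still has the child "0", so pruning stops there.
Nodes removed: 6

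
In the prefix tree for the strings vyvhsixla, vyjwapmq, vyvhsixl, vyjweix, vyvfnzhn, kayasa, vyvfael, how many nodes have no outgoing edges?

6

A leaf is a node with no children — equivalently, the end of a word that is not a proper prefix of any other stored word.
Those words: "kayasa", "vyjwapmq", "vyjweix", "vyvfael", "vyvfnzhn", "vyvhsixla"
Leaf count: 6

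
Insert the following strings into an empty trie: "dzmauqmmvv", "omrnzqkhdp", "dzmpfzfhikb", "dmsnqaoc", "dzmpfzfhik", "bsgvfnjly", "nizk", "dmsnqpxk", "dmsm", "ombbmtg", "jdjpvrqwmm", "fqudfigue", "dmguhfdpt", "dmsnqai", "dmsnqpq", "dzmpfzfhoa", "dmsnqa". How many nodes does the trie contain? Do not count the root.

Trace insertions, counting only characters that open a new branch:
  "dzmauqmmvv" → 10 new (d, z, m, a, u, q, m, m, v, v)
  "omrnzqkhdp" → 10 new (o, m, r, n, z, q, k, h, d, p)
  "dzmpfzfhikb" → prefix "dzm" already present; 8 new (p, f, z, f, h, i, k, b)
  "dmsnqaoc" → prefix "d" already present; 7 new (m, s, n, q, a, o, c)
  "dzmpfzfhik" → prefix "dzmpfzfhik" already present; 0 new (none)
  "bsgvfnjly" → 9 new (b, s, g, v, f, n, j, l, y)
  "nizk" → 4 new (n, i, z, k)
  "dmsnqpxk" → prefix "dmsnq" already present; 3 new (p, x, k)
  "dmsm" → prefix "dms" already present; 1 new (m)
  "ombbmtg" → prefix "om" already present; 5 new (b, b, m, t, g)
  "jdjpvrqwmm" → 10 new (j, d, j, p, v, r, q, w, m, m)
  "fqudfigue" → 9 new (f, q, u, d, f, i, g, u, e)
  "dmguhfdpt" → prefix "dm" already present; 7 new (g, u, h, f, d, p, t)
  "dmsnqai" → prefix "dmsnqa" already present; 1 new (i)
  "dmsnqpq" → prefix "dmsnqp" already present; 1 new (q)
  "dzmpfzfhoa" → prefix "dzmpfzfh" already present; 2 new (o, a)
  "dmsnqa" → prefix "dmsnqa" already present; 0 new (none)
Total nodes = 10 + 10 + 8 + 7 + 0 + 9 + 4 + 3 + 1 + 5 + 10 + 9 + 7 + 1 + 1 + 2 + 0 = 87

87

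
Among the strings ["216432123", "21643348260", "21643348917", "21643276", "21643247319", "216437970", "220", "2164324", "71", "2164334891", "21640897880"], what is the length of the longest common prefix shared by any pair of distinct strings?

10

Equivalently: take the maximum, over all pairs, of their longest common prefix length.
"2164334891" and "21643348917" agree on "2164334891" (10 characters) before diverging; nothing deeper is shared.
Longest shared-prefix length: 10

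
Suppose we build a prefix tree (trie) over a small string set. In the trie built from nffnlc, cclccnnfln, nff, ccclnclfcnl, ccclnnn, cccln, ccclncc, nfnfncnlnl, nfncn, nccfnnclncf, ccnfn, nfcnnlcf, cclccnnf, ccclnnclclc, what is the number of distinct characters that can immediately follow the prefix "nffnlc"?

0

Walk "nffnlc" from the root, arriving at one node.
No stored string extends past "nffnlc".
That node has 0 child edges.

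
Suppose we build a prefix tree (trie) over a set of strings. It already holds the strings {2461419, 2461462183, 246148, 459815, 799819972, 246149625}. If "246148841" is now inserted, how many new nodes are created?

The longest prefix of "246148841" already in the trie is "246148" (length 6).
New nodes needed: |"246148841"| − 6 = 9 − 6 = 3.

3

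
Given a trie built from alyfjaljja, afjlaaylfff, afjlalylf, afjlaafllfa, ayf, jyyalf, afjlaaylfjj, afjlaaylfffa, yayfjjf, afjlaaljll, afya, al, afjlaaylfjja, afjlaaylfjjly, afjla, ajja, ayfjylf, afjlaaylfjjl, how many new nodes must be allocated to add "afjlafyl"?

3

"afjla" is already a path in the trie; the remaining "fyl" must be added.
So 8 − 5 = 3 new nodes.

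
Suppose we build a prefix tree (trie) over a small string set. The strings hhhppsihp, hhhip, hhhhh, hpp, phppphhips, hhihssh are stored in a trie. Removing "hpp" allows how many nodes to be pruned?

After clearing the end-marker at "hpp", prune upward until reaching a node still needed by another word.
The suffix "pp" (2 nodes) is used only by "hpp"; the node for "h" still has the child "h", so pruning stops there.
Nodes removed: 2

2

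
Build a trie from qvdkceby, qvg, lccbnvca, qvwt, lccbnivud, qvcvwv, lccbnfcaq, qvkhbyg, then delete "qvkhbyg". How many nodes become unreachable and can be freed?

Walk "qvkhbyg" from the leaf back toward the root, removing each node that no remaining word uses.
The suffix "khbyg" (5 nodes) is used only by "qvkhbyg"; the node for "qv" still has the child "d", so pruning stops there.
Nodes removed: 5

5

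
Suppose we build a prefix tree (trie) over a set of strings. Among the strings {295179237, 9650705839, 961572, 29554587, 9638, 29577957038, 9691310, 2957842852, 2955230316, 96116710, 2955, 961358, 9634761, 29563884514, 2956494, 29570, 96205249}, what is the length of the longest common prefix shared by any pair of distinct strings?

4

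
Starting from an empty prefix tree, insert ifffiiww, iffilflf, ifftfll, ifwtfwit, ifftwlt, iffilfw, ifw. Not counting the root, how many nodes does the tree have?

27

Trie structure (* marks end of a word):
(root)
└─ i
   └─ f
      ├─ f
      │  ├─ f
      │  │  └─ i
      │  │     └─ i
      │  │        └─ w
      │  │           └─ w *
      │  ├─ i
      │  │  └─ l
      │  │     └─ f
      │  │        ├─ l
      │  │        │  └─ f *
      │  │        └─ w *
      │  └─ t
      │     ├─ f
      │     │  └─ l
      │     │     └─ l *
      │     └─ w
      │        └─ l
      │           └─ t *
      └─ w *
         └─ t
            └─ f
               └─ w
                  └─ i
                     └─ t *
Counting every labelled node above: 27.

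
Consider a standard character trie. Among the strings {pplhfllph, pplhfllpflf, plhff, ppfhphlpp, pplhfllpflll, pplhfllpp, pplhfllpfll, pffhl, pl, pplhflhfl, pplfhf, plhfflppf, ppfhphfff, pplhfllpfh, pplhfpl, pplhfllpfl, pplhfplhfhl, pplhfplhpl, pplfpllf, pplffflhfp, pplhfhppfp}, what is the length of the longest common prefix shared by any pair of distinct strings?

11

Equivalently: take the maximum, over all pairs, of their longest common prefix length.
"pplhfllpfll" and "pplhfllpflll" agree on "pplhfllpfll" (11 characters) before diverging; nothing deeper is shared.
Longest shared-prefix length: 11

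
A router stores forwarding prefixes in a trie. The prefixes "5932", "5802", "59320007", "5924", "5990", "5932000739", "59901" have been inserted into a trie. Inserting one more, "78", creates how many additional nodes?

2

"78" shares no prefix with any stored word, so all 2 characters open new nodes.
2 − 0 = 2 new nodes.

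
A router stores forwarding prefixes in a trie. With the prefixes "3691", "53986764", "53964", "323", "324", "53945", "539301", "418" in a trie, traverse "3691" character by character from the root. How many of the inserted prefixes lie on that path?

1

Traverse "3691" character by character; count nodes along the way that are marked as word ends.
Prefixes of the query that are stored words: "3691"
Count: 1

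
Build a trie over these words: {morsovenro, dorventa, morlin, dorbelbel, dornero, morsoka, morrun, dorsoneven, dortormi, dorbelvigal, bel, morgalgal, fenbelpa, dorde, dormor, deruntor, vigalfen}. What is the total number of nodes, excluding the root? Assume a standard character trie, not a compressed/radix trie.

90

Count nodes per top-level branch (shared prefixes stored once):
  'b'-branch (bel): 3 nodes
  'd'-branch (deruntor, dorbelbel, dorbelvigal, dorde, dormor, dornero, dorsoneven, dortormi, dorventa): 47 nodes
  'f'-branch (fenbelpa): 8 nodes
  'm'-branch (morgalgal, morlin, morrun, morsoka, morsovenro): 24 nodes
  'v'-branch (vigalfen): 8 nodes
Sum: 90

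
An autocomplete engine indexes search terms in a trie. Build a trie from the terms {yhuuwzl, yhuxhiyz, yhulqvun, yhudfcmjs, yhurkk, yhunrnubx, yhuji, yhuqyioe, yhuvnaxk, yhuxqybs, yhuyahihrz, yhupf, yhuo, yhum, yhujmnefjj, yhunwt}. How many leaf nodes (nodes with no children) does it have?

16

Leaves are exactly the stored words that no other stored word extends.
Those words: "yhudfcmjs", "yhuji", "yhujmnefjj", "yhulqvun", "yhum", "yhunrnubx", "yhunwt", "yhuo", "yhupf", "yhuqyioe", "yhurkk", "yhuuwzl", "yhuvnaxk", "yhuxhiyz", "yhuxqybs", "yhuyahihrz"
Leaf count: 16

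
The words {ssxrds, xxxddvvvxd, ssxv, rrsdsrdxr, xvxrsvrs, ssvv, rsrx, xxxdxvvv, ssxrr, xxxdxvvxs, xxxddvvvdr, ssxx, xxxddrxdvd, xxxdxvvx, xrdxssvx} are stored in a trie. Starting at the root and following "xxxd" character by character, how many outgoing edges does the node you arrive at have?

Walk "xxxd" from the root, arriving at one node.
Distinct next characters after "xxxd": d, x.
That node has 2 child edges.

2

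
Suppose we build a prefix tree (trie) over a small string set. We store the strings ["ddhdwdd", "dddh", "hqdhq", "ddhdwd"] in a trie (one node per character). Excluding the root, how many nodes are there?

For each word, the new-node count is its length minus the longest prefix already in the trie:
  "ddhdwdd" → 7 new (d, d, h, d, w, d, d)
  "dddh" → prefix "dd" already present; 2 new (d, h)
  "hqdhq" → 5 new (h, q, d, h, q)
  "ddhdwd" → prefix "ddhdwd" already present; 0 new (none)
Total nodes = 7 + 2 + 5 + 0 = 14

14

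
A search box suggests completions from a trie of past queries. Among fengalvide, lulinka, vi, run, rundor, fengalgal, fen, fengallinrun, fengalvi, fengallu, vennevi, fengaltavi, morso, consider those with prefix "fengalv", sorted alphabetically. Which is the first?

fengalvi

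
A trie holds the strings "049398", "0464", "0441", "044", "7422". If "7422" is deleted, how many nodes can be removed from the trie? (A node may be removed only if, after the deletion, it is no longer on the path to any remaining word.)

4

A node on "7422"'s path can go only if nothing else ends at it or branches off below it.
No other word shares any prefix with "7422", so all 4 of its nodes go.
Nodes removed: 4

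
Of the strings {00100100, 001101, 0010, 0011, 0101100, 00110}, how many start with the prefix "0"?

Filter for entries beginning with "0":
Words under "0": 0010, 00100100, 0011, 00110, 001101, 0101100
Count: 6

6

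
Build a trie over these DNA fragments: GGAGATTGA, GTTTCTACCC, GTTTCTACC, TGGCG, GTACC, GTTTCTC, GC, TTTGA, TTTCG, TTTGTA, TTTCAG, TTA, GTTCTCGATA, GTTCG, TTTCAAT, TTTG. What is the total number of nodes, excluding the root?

49

Trace insertions, counting only characters that open a new branch:
  "GGAGATTGA" → 9 new (G, G, A, G, A, T, T, G, A)
  "GTTTCTACCC" → prefix "G" already present; 9 new (T, T, T, C, T, A, C, C, C)
  "GTTTCTACC" → prefix "GTTTCTACC" already present; 0 new (none)
  "TGGCG" → 5 new (T, G, G, C, G)
  "GTACC" → prefix "GT" already present; 3 new (A, C, C)
  "GTTTCTC" → prefix "GTTTCT" already present; 1 new (C)
  "GC" → prefix "G" already present; 1 new (C)
  "TTTGA" → prefix "T" already present; 4 new (T, T, G, A)
  "TTTCG" → prefix "TTT" already present; 2 new (C, G)
  "TTTGTA" → prefix "TTTG" already present; 2 new (T, A)
  "TTTCAG" → prefix "TTTC" already present; 2 new (A, G)
  "TTA" → prefix "TT" already present; 1 new (A)
  "GTTCTCGATA" → prefix "GTT" already present; 7 new (C, T, C, G, A, T, A)
  "GTTCG" → prefix "GTTC" already present; 1 new (G)
  "TTTCAAT" → prefix "TTTCA" already present; 2 new (A, T)
  "TTTG" → prefix "TTTG" already present; 0 new (none)
Total nodes = 9 + 9 + 0 + 5 + 3 + 1 + 1 + 4 + 2 + 2 + 2 + 1 + 7 + 1 + 2 + 0 = 49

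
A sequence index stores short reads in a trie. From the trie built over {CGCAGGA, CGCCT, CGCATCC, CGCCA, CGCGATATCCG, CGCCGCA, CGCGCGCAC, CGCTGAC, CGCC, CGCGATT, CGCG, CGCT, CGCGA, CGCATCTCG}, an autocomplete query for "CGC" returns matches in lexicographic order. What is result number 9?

CGCGA

Words with prefix "CGC", in lexicographic order: "CGCAGGA", "CGCATCC", "CGCATCTCG", "CGCC", "CGCCA", "CGCCGCA", "CGCCT", "CGCG", "CGCGA", "CGCGATATCCG", "CGCGATT", "CGCGCGCAC", "CGCT", "CGCTGAC"
Position 9: CGCGA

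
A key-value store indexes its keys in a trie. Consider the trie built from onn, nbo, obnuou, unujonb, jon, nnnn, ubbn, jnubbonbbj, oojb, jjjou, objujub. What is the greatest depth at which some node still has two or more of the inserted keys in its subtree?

2

Look for the deepest trie node that still has at least two words in its subtree.
e.g. "objujub" and "obnuou" share the prefix "ob" of length 2; no pair shares a longer one.
Longest shared-prefix length: 2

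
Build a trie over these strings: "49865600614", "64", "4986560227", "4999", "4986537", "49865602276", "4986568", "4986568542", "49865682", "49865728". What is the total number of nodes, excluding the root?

29

Trie structure (* marks end of a word):
(root)
├─ 4
│  └─ 9
│     ├─ 8
│     │  └─ 6
│     │     └─ 5
│     │        ├─ 3
│     │        │  └─ 7 *
│     │        ├─ 6
│     │        │  ├─ 0
│     │        │  │  ├─ 0
│     │        │  │  │  └─ 6
│     │        │  │  │     └─ 1
│     │        │  │  │        └─ 4 *
│     │        │  │  └─ 2
│     │        │  │     └─ 2
│     │        │  │        └─ 7 *
│     │        │  │           └─ 6 *
│     │        │  └─ 8 *
│     │        │     ├─ 2 *
│     │        │     └─ 5
│     │        │        └─ 4
│     │        │           └─ 2 *
│     │        └─ 7
│     │           └─ 2
│     │              └─ 8 *
│     └─ 9
│        └─ 9 *
└─ 6
   └─ 4 *
Counting every labelled node above: 29.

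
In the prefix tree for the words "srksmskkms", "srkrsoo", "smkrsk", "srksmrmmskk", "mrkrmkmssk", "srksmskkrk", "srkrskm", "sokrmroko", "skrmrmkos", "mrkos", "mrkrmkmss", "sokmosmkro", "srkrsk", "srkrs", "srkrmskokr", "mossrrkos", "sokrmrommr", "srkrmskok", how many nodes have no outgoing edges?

14

Leaves are exactly the stored words that no other stored word extends.
Those words: "mossrrkos", "mrkos", "mrkrmkmssk", "skrmrmkos", "smkrsk", "sokmosmkro", "sokrmroko", "sokrmrommr", "srkrmskokr", "srkrskm", "srkrsoo", "srksmrmmskk", "srksmskkms", "srksmskkrk"
Leaf count: 14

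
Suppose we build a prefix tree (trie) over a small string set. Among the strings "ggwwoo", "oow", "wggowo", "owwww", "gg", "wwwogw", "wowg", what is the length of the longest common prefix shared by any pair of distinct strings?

2

Equivalently: take the maximum, over all pairs, of their longest common prefix length.
"gg" and "ggwwoo" agree on "gg" (2 characters) before diverging; nothing deeper is shared.
Longest shared-prefix length: 2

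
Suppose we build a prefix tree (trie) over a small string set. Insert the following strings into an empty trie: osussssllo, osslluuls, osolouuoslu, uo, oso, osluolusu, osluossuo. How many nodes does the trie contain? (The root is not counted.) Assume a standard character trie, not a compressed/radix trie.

39

Count nodes per top-level branch (shared prefixes stored once):
  'o'-branch (osluolusu, osluossuo, oso, osolouuoslu, osslluuls, osussssllo): 37 nodes
  'u'-branch (uo): 2 nodes
Sum: 39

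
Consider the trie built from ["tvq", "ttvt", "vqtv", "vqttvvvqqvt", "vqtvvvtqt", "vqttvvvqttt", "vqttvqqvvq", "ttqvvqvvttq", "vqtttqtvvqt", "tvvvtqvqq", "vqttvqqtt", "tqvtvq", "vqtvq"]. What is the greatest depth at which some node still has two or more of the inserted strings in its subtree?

The deepest shared node is where two words last agree before diverging.
e.g. "vqttvvvqqvt" and "vqttvvvqttt" share the prefix "vqttvvvq" of length 8; no pair shares a longer one.
Longest shared-prefix length: 8

8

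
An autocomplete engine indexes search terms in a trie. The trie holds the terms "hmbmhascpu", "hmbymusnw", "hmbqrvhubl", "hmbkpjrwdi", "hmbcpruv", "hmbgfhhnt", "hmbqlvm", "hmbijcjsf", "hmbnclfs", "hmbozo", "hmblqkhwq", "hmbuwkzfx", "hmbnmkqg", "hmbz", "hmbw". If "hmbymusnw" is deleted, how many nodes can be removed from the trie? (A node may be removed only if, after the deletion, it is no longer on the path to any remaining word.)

6

Walk "hmbymusnw" from the leaf back toward the root, removing each node that no remaining word uses.
The suffix "ymusnw" (6 nodes) is used only by "hmbymusnw"; the node for "hmb" still has the child "m", so pruning stops there.
Nodes removed: 6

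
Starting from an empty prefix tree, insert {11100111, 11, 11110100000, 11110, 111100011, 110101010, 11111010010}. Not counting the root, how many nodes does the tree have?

34

Trace insertions, counting only characters that open a new branch:
  "11100111" → 8 new (1, 1, 1, 0, 0, 1, 1, 1)
  "11" → prefix "11" already present; 0 new (none)
  "11110100000" → prefix "111" already present; 8 new (1, 0, 1, 0, 0, 0, 0, 0)
  "11110" → prefix "11110" already present; 0 new (none)
  "111100011" → prefix "11110" already present; 4 new (0, 0, 1, 1)
  "110101010" → prefix "11" already present; 7 new (0, 1, 0, 1, 0, 1, 0)
  "11111010010" → prefix "1111" already present; 7 new (1, 0, 1, 0, 0, 1, 0)
Total nodes = 8 + 0 + 8 + 0 + 4 + 7 + 7 = 34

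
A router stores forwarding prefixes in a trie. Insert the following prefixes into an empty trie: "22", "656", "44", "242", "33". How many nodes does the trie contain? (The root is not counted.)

11

Count nodes per top-level branch (shared prefixes stored once):
  '2'-branch (22, 242): 4 nodes
  '3'-branch (33): 2 nodes
  '4'-branch (44): 2 nodes
  '6'-branch (656): 3 nodes
Sum: 11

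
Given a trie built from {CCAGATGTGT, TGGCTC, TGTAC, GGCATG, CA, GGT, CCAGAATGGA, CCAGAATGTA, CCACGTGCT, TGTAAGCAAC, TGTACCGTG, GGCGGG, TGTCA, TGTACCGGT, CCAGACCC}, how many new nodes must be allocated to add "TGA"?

1

The longest prefix of "TGA" already in the trie is "TG" (length 2).
So 3 − 2 = 1 new nodes.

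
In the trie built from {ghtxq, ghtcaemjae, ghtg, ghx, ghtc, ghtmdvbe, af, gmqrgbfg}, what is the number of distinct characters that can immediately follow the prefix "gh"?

The children of the "gh" node are the distinct next characters among strings starting with "gh".
Characters that immediately follow "gh" among the stored strings: {t, x}.
That node has 2 child edges.

2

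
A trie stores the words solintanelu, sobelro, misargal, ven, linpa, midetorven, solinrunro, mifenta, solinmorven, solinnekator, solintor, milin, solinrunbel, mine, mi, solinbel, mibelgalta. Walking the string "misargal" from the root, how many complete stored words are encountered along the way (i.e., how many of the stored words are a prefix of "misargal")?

2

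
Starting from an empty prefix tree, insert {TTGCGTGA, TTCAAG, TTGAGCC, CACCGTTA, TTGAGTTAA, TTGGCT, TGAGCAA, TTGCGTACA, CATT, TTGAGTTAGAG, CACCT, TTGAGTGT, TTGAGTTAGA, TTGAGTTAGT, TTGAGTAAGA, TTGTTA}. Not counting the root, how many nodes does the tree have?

For each word, the new-node count is its length minus the longest prefix already in the trie:
  "TTGCGTGA" → 8 new (T, T, G, C, G, T, G, A)
  "TTCAAG" → prefix "TT" already present; 4 new (C, A, A, G)
  "TTGAGCC" → prefix "TTG" already present; 4 new (A, G, C, C)
  "CACCGTTA" → 8 new (C, A, C, C, G, T, T, A)
  "TTGAGTTAA" → prefix "TTGAG" already present; 4 new (T, T, A, A)
  "TTGGCT" → prefix "TTG" already present; 3 new (G, C, T)
  "TGAGCAA" → prefix "T" already present; 6 new (G, A, G, C, A, A)
  "TTGCGTACA" → prefix "TTGCGT" already present; 3 new (A, C, A)
  "CATT" → prefix "CA" already present; 2 new (T, T)
  "TTGAGTTAGAG" → prefix "TTGAGTTA" already present; 3 new (G, A, G)
  "CACCT" → prefix "CACC" already present; 1 new (T)
  "TTGAGTGT" → prefix "TTGAGT" already present; 2 new (G, T)
  "TTGAGTTAGA" → prefix "TTGAGTTAGA" already present; 0 new (none)
  "TTGAGTTAGT" → prefix "TTGAGTTAG" already present; 1 new (T)
  "TTGAGTAAGA" → prefix "TTGAGT" already present; 4 new (A, A, G, A)
  "TTGTTA" → prefix "TTG" already present; 3 new (T, T, A)
Total nodes = 8 + 4 + 4 + 8 + 4 + 3 + 6 + 3 + 2 + 3 + 1 + 2 + 0 + 1 + 4 + 3 = 56

56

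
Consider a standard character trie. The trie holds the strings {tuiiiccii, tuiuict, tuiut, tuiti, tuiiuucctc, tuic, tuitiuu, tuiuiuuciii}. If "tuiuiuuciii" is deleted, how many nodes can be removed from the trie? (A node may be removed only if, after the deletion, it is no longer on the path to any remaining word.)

6

After clearing the end-marker at "tuiuiuuciii", prune upward until reaching a node still needed by another word.
The suffix "uuciii" (6 nodes) is used only by "tuiuiuuciii"; the node for "tuiui" still has the child "c", so pruning stops there.
Nodes removed: 6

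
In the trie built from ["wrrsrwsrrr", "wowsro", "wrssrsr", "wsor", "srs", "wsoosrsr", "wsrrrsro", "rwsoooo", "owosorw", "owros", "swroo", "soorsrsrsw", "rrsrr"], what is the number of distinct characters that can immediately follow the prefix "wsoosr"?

Walk "wsoosr" from the root, arriving at one node.
Distinct next characters after "wsoosr": s.
That node has 1 child edge.

1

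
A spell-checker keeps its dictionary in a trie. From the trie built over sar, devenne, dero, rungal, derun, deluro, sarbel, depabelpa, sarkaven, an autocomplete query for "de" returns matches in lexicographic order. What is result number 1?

deluro

Words with prefix "de", in lexicographic order: "deluro", "depabelpa", "dero", "derun", "devenne"
Position 1: deluro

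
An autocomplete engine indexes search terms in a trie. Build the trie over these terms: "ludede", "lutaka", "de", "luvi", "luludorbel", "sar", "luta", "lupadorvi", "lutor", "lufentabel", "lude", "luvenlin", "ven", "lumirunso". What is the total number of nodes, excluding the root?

57

For each word, the new-node count is its length minus the longest prefix already in the trie:
  "ludede" → 6 new (l, u, d, e, d, e)
  "lutaka" → prefix "lu" already present; 4 new (t, a, k, a)
  "de" → 2 new (d, e)
  "luvi" → prefix "lu" already present; 2 new (v, i)
  "luludorbel" → prefix "lu" already present; 8 new (l, u, d, o, r, b, e, l)
  "sar" → 3 new (s, a, r)
  "luta" → prefix "luta" already present; 0 new (none)
  "lupadorvi" → prefix "lu" already present; 7 new (p, a, d, o, r, v, i)
  "lutor" → prefix "lut" already present; 2 new (o, r)
  "lufentabel" → prefix "lu" already present; 8 new (f, e, n, t, a, b, e, l)
  "lude" → prefix "lude" already present; 0 new (none)
  "luvenlin" → prefix "luv" already present; 5 new (e, n, l, i, n)
  "ven" → 3 new (v, e, n)
  "lumirunso" → prefix "lu" already present; 7 new (m, i, r, u, n, s, o)
Total nodes = 6 + 4 + 2 + 2 + 8 + 3 + 0 + 7 + 2 + 8 + 0 + 5 + 3 + 7 = 57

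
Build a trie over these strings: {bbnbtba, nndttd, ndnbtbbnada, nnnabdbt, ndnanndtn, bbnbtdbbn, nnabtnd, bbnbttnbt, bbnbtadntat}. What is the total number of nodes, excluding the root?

Trace insertions, counting only characters that open a new branch:
  "bbnbtba" → 7 new (b, b, n, b, t, b, a)
  "nndttd" → 6 new (n, n, d, t, t, d)
  "ndnbtbbnada" → prefix "n" already present; 10 new (d, n, b, t, b, b, n, a, d, a)
  "nnnabdbt" → prefix "nn" already present; 6 new (n, a, b, d, b, t)
  "ndnanndtn" → prefix "ndn" already present; 6 new (a, n, n, d, t, n)
  "bbnbtdbbn" → prefix "bbnbt" already present; 4 new (d, b, b, n)
  "nnabtnd" → prefix "nn" already present; 5 new (a, b, t, n, d)
  "bbnbttnbt" → prefix "bbnbt" already present; 4 new (t, n, b, t)
  "bbnbtadntat" → prefix "bbnbt" already present; 6 new (a, d, n, t, a, t)
Total nodes = 7 + 6 + 10 + 6 + 6 + 4 + 5 + 4 + 6 = 54

54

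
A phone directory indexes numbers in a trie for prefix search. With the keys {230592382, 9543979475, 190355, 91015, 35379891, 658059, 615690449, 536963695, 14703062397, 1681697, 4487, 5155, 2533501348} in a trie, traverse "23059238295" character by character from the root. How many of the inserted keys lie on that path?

Traverse "23059238295" character by character; count nodes along the way that are marked as word ends.
Prefixes of the query that are stored words: "230592382"
Count: 1

1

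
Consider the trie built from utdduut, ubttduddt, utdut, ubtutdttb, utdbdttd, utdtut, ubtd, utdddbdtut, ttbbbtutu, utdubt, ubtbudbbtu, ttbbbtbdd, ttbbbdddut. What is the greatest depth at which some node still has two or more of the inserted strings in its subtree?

6

Equivalently: take the maximum, over all pairs, of their longest common prefix length.
e.g. "ttbbbtbdd" and "ttbbbtutu" share the prefix "ttbbbt" of length 6; no pair shares a longer one.
Longest shared-prefix length: 6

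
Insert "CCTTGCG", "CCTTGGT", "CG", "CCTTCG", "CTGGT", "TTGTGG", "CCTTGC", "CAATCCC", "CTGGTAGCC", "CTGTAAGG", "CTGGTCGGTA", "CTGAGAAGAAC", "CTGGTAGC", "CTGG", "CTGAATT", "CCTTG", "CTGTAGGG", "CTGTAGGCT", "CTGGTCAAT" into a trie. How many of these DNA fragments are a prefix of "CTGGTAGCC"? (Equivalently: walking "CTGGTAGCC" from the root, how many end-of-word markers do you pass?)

Traverse "CTGGTAGCC" character by character; count nodes along the way that are marked as word ends.
Prefixes of the query that are stored words: "CTGG", "CTGGT", "CTGGTAGC", "CTGGTAGCC"
Count: 4

4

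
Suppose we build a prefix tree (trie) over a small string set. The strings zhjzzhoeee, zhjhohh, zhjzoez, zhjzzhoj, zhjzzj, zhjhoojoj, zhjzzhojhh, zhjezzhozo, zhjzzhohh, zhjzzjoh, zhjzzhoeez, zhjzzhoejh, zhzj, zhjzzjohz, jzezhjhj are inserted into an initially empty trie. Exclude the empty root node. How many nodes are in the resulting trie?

50

Count nodes per top-level branch (shared prefixes stored once):
  'j'-branch (jzezhjhj): 8 nodes
  'z'-branch (zhjezzhozo, zhjhohh, zhjhoojoj, zhjzoez, zhjzzhoeee, zhjzzhoeez, zhjzzhoejh, zhjzzhohh, zhjzzhoj, zhjzzhojhh, zhjzzj, zhjzzjoh, zhjzzjohz, zhzj): 42 nodes
Sum: 50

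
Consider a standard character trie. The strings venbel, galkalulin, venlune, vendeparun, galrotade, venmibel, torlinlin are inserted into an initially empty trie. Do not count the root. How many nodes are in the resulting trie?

47

Count nodes per top-level branch (shared prefixes stored once):
  'g'-branch (galkalulin, galrotade): 16 nodes
  't'-branch (torlinlin): 9 nodes
  'v'-branch (venbel, vendeparun, venlune, venmibel): 22 nodes
Sum: 47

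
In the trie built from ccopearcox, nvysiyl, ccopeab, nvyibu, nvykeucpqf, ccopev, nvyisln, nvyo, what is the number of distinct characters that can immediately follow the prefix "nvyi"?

2

Walk "nvyi" from the root, arriving at one node.
Distinct next characters after "nvyi": b, s.
That node has 2 child edges.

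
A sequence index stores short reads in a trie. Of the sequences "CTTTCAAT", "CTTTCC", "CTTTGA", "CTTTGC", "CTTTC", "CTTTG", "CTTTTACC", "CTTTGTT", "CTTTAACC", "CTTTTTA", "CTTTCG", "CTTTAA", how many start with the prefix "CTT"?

Walk to "CTT"; the words in its subtree are exactly those with that prefix.
Matches: "CTTTAA", "CTTTAACC", "CTTTC", "CTTTCAAT", "CTTTCC", "CTTTCG", "CTTTG", "CTTTGA", "CTTTGC", "CTTTGTT", "CTTTTACC", "CTTTTTA"
Count: 12

12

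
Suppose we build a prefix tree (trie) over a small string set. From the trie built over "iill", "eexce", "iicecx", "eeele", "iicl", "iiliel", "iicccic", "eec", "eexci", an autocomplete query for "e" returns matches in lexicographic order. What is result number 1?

eec

Filter for "e…" and sort: "eec", "eeele", "eexce", "eexci"
Position 1: eec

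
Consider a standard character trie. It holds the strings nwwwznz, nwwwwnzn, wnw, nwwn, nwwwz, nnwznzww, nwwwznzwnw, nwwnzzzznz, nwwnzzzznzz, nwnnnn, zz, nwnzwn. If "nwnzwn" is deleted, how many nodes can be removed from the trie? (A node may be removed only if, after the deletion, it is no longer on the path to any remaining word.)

3

After clearing the end-marker at "nwnzwn", prune upward until reaching a node still needed by another word.
The suffix "zwn" (3 nodes) is used only by "nwnzwn"; the node for "nwn" still has the child "n", so pruning stops there.
Nodes removed: 3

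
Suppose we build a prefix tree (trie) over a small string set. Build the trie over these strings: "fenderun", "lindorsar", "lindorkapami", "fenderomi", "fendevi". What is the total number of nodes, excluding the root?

28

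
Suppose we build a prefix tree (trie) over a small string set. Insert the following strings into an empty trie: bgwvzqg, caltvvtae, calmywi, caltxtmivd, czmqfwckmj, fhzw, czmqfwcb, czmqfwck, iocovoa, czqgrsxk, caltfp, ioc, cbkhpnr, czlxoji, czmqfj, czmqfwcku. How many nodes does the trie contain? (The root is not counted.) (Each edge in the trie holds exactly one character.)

68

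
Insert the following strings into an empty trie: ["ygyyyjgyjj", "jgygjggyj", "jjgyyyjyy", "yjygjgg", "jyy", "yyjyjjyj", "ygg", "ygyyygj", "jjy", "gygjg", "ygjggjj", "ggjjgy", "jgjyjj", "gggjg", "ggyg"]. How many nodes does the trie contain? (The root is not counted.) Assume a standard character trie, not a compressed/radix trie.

70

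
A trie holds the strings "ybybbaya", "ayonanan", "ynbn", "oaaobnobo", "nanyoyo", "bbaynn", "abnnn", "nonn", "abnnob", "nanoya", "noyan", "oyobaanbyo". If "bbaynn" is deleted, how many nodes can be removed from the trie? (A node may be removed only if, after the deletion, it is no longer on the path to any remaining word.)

6

After clearing the end-marker at "bbaynn", prune upward until reaching a node still needed by another word.
No other word shares any prefix with "bbaynn", so all 6 of its nodes go.
Nodes removed: 6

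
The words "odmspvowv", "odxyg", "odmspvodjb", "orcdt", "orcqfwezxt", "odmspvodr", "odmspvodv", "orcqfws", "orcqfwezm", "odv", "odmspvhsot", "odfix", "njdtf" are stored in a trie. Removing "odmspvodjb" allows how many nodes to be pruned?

Walk "odmspvodjb" from the leaf back toward the root, removing each node that no remaining word uses.
The suffix "jb" (2 nodes) is used only by "odmspvodjb"; the node for "odmspvod" still has the child "r", so pruning stops there.
Nodes removed: 2

2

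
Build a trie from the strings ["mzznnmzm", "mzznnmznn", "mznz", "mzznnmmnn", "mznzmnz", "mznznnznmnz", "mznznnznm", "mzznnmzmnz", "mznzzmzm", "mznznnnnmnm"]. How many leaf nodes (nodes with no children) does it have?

7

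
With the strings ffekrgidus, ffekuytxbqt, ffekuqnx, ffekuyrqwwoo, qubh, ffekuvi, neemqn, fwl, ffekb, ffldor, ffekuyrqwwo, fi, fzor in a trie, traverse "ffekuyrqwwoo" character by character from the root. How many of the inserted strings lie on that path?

Check each prefix of "ffekuyrqwwoo" against the stored set — each match is an end-marker on the path.
Prefixes of the query that are stored words: "ffekuyrqwwo", "ffekuyrqwwoo"
Count: 2

2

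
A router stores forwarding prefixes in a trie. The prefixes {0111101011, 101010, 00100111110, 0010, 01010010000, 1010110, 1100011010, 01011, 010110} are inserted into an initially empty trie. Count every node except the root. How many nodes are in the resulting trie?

Insert word by word; a character creates a node only if that edge doesn't already exist:
  "0111101011" → 10 new (0, 1, 1, 1, 1, 0, 1, 0, 1, 1)
  "101010" → 6 new (1, 0, 1, 0, 1, 0)
  "00100111110" → prefix "0" already present; 10 new (0, 1, 0, 0, 1, 1, 1, 1, 1, 0)
  "0010" → prefix "0010" already present; 0 new (none)
  "01010010000" → prefix "01" already present; 9 new (0, 1, 0, 0, 1, 0, 0, 0, 0)
  "1010110" → prefix "10101" already present; 2 new (1, 0)
  "1100011010" → prefix "1" already present; 9 new (1, 0, 0, 0, 1, 1, 0, 1, 0)
  "01011" → prefix "0101" already present; 1 new (1)
  "010110" → prefix "01011" already present; 1 new (0)
Total nodes = 10 + 6 + 10 + 0 + 9 + 2 + 9 + 1 + 1 = 48

48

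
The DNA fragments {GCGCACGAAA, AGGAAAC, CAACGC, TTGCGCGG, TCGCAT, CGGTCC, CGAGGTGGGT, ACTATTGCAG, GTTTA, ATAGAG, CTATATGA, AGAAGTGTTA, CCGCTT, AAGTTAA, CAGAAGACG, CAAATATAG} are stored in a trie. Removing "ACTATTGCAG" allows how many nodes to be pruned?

Walk "ACTATTGCAG" from the leaf back toward the root, removing each node that no remaining word uses.
The suffix "CTATTGCAG" (9 nodes) is used only by "ACTATTGCAG"; the node for "A" still has the child "G", so pruning stops there.
Nodes removed: 9

9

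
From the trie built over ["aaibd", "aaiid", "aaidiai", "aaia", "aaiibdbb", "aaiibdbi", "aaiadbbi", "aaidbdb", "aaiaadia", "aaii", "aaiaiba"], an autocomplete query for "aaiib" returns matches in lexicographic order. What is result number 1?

aaiibdbb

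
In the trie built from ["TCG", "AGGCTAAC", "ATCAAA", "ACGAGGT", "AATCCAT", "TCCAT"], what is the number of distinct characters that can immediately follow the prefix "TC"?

2

The children of the "TC" node are the distinct next characters among strings starting with "TC".
Characters that immediately follow "TC" among the stored strings: {C, G}.
That node has 2 child edges.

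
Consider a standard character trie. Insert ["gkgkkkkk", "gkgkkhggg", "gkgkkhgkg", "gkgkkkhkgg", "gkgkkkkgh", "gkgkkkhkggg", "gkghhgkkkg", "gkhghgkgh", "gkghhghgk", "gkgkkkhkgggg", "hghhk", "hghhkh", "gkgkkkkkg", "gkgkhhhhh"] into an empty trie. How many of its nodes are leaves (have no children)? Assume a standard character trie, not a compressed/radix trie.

10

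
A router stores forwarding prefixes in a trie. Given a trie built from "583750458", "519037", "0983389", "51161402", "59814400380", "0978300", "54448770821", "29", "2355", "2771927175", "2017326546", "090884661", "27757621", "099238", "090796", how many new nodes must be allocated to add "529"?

2

The longest prefix of "529" already in the trie is "5" (length 1).
Each of the 2 remaining characters creates one node.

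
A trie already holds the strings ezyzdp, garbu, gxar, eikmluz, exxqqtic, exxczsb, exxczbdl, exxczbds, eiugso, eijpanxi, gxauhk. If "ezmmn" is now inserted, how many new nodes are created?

3

"ez" is already a path in the trie; the remaining "mmn" must be added.
Each of the 3 remaining characters creates one node.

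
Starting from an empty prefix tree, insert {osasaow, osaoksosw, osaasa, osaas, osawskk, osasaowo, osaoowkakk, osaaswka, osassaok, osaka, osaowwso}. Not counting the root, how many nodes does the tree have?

Trace insertions, counting only characters that open a new branch:
  "osasaow" → 7 new (o, s, a, s, a, o, w)
  "osaoksosw" → prefix "osa" already present; 6 new (o, k, s, o, s, w)
  "osaasa" → prefix "osa" already present; 3 new (a, s, a)
  "osaas" → prefix "osaas" already present; 0 new (none)
  "osawskk" → prefix "osa" already present; 4 new (w, s, k, k)
  "osasaowo" → prefix "osasaow" already present; 1 new (o)
  "osaoowkakk" → prefix "osao" already present; 6 new (o, w, k, a, k, k)
  "osaaswka" → prefix "osaas" already present; 3 new (w, k, a)
  "osassaok" → prefix "osas" already present; 4 new (s, a, o, k)
  "osaka" → prefix "osa" already present; 2 new (k, a)
  "osaowwso" → prefix "osao" already present; 4 new (w, w, s, o)
Total nodes = 7 + 6 + 3 + 0 + 4 + 1 + 6 + 3 + 4 + 2 + 4 = 40

40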